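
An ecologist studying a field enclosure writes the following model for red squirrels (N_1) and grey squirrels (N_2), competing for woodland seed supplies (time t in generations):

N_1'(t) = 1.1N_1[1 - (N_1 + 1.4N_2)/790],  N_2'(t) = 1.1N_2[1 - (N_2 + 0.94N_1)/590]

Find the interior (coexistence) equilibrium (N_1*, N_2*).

Setting both brackets to zero gives the nullclines N_1 + 1.4N_2 = 790 and 0.94N_1 + N_2 = 590.
Substituting N_2 = 590 - 0.94N_1 into the first: N_1(1 - 1.4·0.94) = 790 - 1.4·590.
So N_1* = -36/-0.316 = 114, and then N_2* = 590 - 0.94·114 = 483.

N_1* ≈ 114, N_2* ≈ 483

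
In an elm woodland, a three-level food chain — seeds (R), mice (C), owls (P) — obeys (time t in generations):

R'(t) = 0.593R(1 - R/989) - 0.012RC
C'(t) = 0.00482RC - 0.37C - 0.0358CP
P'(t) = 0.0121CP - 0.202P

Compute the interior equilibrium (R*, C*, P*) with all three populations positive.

R* ≈ 655, C* ≈ 16.7, P* ≈ 77.8

From dP/dt = 0: 0.0121C* = 0.202, so C* = 16.7.
From dR/dt = 0: 0.593(1 - R*/989) = 0.012·16.7, giving R* = 989·(1 - 0.338) = 655.
From dC/dt = 0: 0.00482·655 - 0.37 = 0.0358P*, so P* = 2.79/0.0358 = 77.8.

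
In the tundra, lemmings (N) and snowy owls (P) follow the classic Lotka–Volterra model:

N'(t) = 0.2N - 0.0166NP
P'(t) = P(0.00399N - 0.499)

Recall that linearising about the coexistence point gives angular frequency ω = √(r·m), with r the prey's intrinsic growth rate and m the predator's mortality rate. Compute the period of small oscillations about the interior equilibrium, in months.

Here r = 0.2 and m = 0.499, so r·m = 0.0998.
ω = √0.0998 = 0.316 per month, hence T = 2π/ω ≈ 19.9 months.

T ≈ 19.9 months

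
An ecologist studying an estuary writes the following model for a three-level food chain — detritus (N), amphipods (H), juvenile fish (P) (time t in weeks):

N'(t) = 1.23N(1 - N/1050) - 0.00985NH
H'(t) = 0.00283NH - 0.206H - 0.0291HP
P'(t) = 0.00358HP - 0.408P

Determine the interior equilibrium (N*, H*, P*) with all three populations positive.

From dP/dt = 0: 0.00358H* = 0.408, so H* = 114.
From dN/dt = 0: 1.23(1 - N*/1050) = 0.00985·114, giving N* = 1050·(1 - 0.913) = 91.7.
From dH/dt = 0: 0.00283·91.7 - 0.206 = 0.0291P*, so P* = 0.0535/0.0291 = 1.84.

N* ≈ 91.7, H* ≈ 114, P* ≈ 1.84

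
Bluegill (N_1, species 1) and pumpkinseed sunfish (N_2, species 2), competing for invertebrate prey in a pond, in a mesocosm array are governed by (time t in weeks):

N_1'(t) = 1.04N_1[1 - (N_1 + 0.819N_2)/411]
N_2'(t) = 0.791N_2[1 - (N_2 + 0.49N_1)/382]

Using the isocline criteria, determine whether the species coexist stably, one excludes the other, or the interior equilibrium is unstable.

stable coexistence

Compare the nullcline intercepts: K1/α12 = 411/0.819 = 502 > K2 = 382; K2/α21 = 382/0.49 = 780 > K1 = 411.
Since both inequalities hold, each species can invade when rare, so the interior equilibrium is stable.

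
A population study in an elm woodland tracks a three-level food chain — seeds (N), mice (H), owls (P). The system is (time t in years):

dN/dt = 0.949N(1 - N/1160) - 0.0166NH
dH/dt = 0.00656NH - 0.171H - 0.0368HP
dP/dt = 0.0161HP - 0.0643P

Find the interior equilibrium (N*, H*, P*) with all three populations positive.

From dP/dt = 0: 0.0161H* = 0.0643, so H* = 3.99.
From dN/dt = 0: 0.949(1 - N*/1160) = 0.0166·3.99, giving N* = 1160·(1 - 0.0699) = 1080.
From dH/dt = 0: 0.00656·1080 - 0.171 = 0.0368P*, so P* = 6.91/0.0368 = 188.

N* ≈ 1080, H* ≈ 3.99, P* ≈ 188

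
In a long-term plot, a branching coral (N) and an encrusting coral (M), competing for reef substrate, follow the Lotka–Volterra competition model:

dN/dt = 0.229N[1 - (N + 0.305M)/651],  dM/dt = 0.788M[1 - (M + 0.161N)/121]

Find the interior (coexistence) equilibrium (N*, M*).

N* ≈ 646, M* ≈ 17

Setting both brackets to zero gives the nullclines N + 0.305M = 651 and 0.161N + M = 121.
Substituting M = 121 - 0.161N into the first: N(1 - 0.305·0.161) = 651 - 0.305·121.
So N* = 614/0.951 = 646, and then M* = 121 - 0.161·646 = 17.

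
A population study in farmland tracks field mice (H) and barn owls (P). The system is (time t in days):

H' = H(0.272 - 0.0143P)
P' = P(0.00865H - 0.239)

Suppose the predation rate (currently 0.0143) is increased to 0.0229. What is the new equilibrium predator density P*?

At the interior fixed point, setting dH/dt = 0 with H > 0 fixes P* = (prey growth rate)/(HP coefficient) — independent of the other coefficients.
With the change, P* = 0.272/0.0229 = 11.9; it falls from 19.

P* ≈ 11.9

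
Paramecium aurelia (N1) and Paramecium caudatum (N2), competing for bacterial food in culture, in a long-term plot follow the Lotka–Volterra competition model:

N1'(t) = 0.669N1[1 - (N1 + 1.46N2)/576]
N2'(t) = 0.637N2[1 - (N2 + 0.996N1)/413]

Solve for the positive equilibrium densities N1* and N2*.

N1* ≈ 59.4, N2* ≈ 354

Setting both brackets to zero gives the nullclines N1 + 1.46N2 = 576 and 0.996N1 + N2 = 413.
Substituting N2 = 413 - 0.996N1 into the first: N1(1 - 1.46·0.996) = 576 - 1.46·413.
So N1* = -27/-0.454 = 59.4, and then N2* = 413 - 0.996·59.4 = 354.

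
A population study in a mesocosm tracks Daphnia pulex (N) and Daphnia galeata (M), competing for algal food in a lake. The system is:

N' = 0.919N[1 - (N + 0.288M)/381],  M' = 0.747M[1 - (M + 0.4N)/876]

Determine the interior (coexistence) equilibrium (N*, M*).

N* ≈ 145, M* ≈ 818

Setting both brackets to zero gives the nullclines N + 0.288M = 381 and 0.4N + M = 876.
Substituting M = 876 - 0.4N into the first: N(1 - 0.288·0.4) = 381 - 0.288·876.
So N* = 129/0.885 = 145, and then M* = 876 - 0.4·145 = 818.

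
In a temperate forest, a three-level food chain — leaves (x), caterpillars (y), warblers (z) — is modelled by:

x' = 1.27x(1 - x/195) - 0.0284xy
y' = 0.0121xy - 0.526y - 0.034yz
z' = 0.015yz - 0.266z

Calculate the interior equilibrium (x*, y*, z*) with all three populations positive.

x* ≈ 118, y* ≈ 17.7, z* ≈ 26.4

From dz/dt = 0: 0.015y* = 0.266, so y* = 17.7.
From dx/dt = 0: 1.27(1 - x*/195) = 0.0284·17.7, giving x* = 195·(1 - 0.397) = 118.
From dy/dt = 0: 0.0121·118 - 0.526 = 0.034z*, so z* = 0.898/0.034 = 26.4.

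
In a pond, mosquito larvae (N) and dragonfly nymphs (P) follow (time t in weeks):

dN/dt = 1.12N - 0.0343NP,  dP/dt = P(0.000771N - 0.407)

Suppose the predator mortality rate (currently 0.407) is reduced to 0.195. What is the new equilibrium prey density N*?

At the interior fixed point, setting dP/dt = 0 with P > 0 fixes N* = (predator death rate)/(NP coefficient) — independent of the other coefficients.
With the change, N* = 0.195/0.000771 = 253; it falls from 528.

N* ≈ 253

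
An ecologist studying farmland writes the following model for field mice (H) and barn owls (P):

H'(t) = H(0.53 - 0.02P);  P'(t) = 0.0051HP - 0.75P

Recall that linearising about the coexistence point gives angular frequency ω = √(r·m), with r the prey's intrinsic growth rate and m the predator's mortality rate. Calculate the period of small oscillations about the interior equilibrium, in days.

Here r = 0.53 and m = 0.75, so r·m = 0.398.
ω = √0.398 = 0.63 per day, hence T = 2π/ω ≈ 9.97 days.

T ≈ 9.97 days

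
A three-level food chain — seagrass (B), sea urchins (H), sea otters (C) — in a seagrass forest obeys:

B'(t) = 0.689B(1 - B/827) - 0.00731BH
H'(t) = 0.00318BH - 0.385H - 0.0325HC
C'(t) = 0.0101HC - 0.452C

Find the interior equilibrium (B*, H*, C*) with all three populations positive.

B* ≈ 434, H* ≈ 44.8, C* ≈ 30.7

From dC/dt = 0: 0.0101H* = 0.452, so H* = 44.8.
From dB/dt = 0: 0.689(1 - B*/827) = 0.00731·44.8, giving B* = 827·(1 - 0.475) = 434.
From dH/dt = 0: 0.00318·434 - 0.385 = 0.0325C*, so C* = 0.996/0.0325 = 30.7.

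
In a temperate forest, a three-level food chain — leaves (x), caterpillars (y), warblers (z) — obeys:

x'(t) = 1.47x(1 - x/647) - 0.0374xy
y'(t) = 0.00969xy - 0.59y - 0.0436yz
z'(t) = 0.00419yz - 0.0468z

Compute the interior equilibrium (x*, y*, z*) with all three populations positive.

x* ≈ 463, y* ≈ 11.2, z* ≈ 89.4

From dz/dt = 0: 0.00419y* = 0.0468, so y* = 11.2.
From dx/dt = 0: 1.47(1 - x*/647) = 0.0374·11.2, giving x* = 647·(1 - 0.284) = 463.
From dy/dt = 0: 0.00969·463 - 0.59 = 0.0436z*, so z* = 3.9/0.0436 = 89.4.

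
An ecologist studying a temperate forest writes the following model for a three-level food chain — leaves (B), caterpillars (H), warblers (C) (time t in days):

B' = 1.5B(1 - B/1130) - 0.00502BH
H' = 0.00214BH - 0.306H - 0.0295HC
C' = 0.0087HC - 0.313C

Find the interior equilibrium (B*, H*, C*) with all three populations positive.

B* ≈ 994, H* ≈ 36, C* ≈ 61.7

From dC/dt = 0: 0.0087H* = 0.313, so H* = 36.
From dB/dt = 0: 1.5(1 - B*/1130) = 0.00502·36, giving B* = 1130·(1 - 0.12) = 994.
From dH/dt = 0: 0.00214·994 - 0.306 = 0.0295C*, so C* = 1.82/0.0295 = 61.7.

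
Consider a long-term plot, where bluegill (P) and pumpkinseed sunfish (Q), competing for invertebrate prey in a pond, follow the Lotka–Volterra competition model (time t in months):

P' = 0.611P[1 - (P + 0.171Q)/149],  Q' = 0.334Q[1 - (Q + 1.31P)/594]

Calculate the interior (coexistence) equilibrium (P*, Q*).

P* ≈ 61.1, Q* ≈ 514

Setting both brackets to zero gives the nullclines P + 0.171Q = 149 and 1.31P + Q = 594.
Substituting Q = 594 - 1.31P into the first: P(1 - 0.171·1.31) = 149 - 0.171·594.
So P* = 47.4/0.776 = 61.1, and then Q* = 594 - 1.31·61.1 = 514.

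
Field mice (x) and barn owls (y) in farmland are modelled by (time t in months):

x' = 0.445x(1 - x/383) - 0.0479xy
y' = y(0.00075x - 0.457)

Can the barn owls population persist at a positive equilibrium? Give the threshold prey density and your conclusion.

The predator equation gives dy/dt > 0 only when x > 0.457/0.00075 = 609.
Without the predator, x → K = 383. Since 383 < 609, the predator cannot invade.

Threshold x = 609; K < 609, so no, the predator goes extinct.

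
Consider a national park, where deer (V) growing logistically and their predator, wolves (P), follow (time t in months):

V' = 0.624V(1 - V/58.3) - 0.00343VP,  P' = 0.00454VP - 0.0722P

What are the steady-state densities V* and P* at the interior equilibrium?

From dP/dt = 0 with P > 0: 0.00454V* = 0.0722, so V* = 15.9.
Substitute into dV/dt = 0: 0.624(1 - 15.9/58.3) = 0.00343P*.
The bracket is 0.727, giving P* = 0.454/0.00343 = 132.

V* ≈ 15.9, P* ≈ 132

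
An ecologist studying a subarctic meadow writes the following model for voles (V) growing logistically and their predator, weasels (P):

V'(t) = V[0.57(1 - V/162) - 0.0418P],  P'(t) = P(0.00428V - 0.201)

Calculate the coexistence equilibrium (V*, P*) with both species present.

V* ≈ 47, P* ≈ 9.68

From dP/dt = 0 with P > 0: 0.00428V* = 0.201, so V* = 47.
Substitute into dV/dt = 0: 0.57(1 - 47/162) = 0.0418P*.
The bracket is 0.71, giving P* = 0.405/0.0418 = 9.68.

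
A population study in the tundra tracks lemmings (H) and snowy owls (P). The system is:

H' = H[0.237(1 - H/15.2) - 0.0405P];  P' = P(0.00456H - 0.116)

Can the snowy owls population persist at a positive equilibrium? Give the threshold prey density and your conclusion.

The predator equation gives dP/dt > 0 only when H > 0.116/0.00456 = 25.4.
Without the predator, H → K = 15.2. Since 15.2 < 25.4, the predator cannot invade.

Threshold H = 25.4; K < 25.4, so no, the predator goes extinct.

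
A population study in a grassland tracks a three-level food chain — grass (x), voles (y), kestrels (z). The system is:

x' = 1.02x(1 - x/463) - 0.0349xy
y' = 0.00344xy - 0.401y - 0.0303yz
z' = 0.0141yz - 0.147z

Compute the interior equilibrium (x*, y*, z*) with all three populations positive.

From dz/dt = 0: 0.0141y* = 0.147, so y* = 10.4.
From dx/dt = 0: 1.02(1 - x*/463) = 0.0349·10.4, giving x* = 463·(1 - 0.357) = 298.
From dy/dt = 0: 0.00344·298 - 0.401 = 0.0303z*, so z* = 0.624/0.0303 = 20.6.

x* ≈ 298, y* ≈ 10.4, z* ≈ 20.6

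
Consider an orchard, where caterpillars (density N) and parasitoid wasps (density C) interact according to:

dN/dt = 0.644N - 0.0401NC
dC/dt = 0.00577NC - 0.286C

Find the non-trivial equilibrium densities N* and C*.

N* ≈ 49.6, C* ≈ 16.1

Set dC/dt = 0 with C > 0: 0.00577N - 0.286 = 0, so N* = 0.286/0.00577 = 49.6.
Set dN/dt = 0 with N > 0: 0.644 - 0.0401C = 0, so C* = 0.644/0.0401 = 16.1.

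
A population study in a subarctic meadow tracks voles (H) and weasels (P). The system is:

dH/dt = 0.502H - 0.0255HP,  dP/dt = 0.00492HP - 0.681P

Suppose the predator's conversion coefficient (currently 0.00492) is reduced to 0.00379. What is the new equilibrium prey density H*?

At the interior fixed point, setting dP/dt = 0 with P > 0 fixes H* = (predator death rate)/(HP coefficient) — independent of the other coefficients.
With the change, H* = 0.681/0.00379 = 180; it rises from 138.

H* ≈ 180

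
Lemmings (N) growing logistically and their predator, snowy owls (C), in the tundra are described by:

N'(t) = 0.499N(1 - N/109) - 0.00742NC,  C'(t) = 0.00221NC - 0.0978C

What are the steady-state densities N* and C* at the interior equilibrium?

N* ≈ 44.3, C* ≈ 39.9

From dC/dt = 0 with C > 0: 0.00221N* = 0.0978, so N* = 44.3.
Substitute into dN/dt = 0: 0.499(1 - 44.3/109) = 0.00742C*.
The bracket is 0.594, giving C* = 0.296/0.00742 = 39.9.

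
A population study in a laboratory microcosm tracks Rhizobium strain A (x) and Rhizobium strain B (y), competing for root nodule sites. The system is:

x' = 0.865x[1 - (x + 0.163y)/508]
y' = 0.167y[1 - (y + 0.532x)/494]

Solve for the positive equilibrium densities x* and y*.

x* ≈ 468, y* ≈ 245

Setting both brackets to zero gives the nullclines x + 0.163y = 508 and 0.532x + y = 494.
Substituting y = 494 - 0.532x into the first: x(1 - 0.163·0.532) = 508 - 0.163·494.
So x* = 427/0.913 = 468, and then y* = 494 - 0.532·468 = 245.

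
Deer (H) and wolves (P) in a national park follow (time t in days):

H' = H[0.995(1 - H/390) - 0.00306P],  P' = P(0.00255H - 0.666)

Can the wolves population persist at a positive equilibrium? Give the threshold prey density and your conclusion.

The predator equation gives dP/dt > 0 only when H > 0.666/0.00255 = 261.
Without the predator, H → K = 390. Since 390 > 261, the predator can invade and persist.

Threshold H = 261; K > 261, so yes, the predator persists.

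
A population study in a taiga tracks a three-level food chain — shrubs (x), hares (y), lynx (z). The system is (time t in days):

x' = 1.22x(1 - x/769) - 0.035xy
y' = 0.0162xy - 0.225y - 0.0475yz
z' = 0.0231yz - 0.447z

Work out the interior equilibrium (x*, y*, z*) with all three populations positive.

From dz/dt = 0: 0.0231y* = 0.447, so y* = 19.4.
From dx/dt = 0: 1.22(1 - x*/769) = 0.035·19.4, giving x* = 769·(1 - 0.555) = 342.
From dy/dt = 0: 0.0162·342 - 0.225 = 0.0475z*, so z* = 5.32/0.0475 = 112.

x* ≈ 342, y* ≈ 19.4, z* ≈ 112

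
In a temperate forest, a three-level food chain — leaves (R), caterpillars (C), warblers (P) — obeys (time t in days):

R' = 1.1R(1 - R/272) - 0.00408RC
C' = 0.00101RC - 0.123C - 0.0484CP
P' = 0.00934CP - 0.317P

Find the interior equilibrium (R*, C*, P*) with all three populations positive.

From dP/dt = 0: 0.00934C* = 0.317, so C* = 33.9.
From dR/dt = 0: 1.1(1 - R*/272) = 0.00408·33.9, giving R* = 272·(1 - 0.126) = 238.
From dC/dt = 0: 0.00101·238 - 0.123 = 0.0484P*, so P* = 0.117/0.0484 = 2.42.

R* ≈ 238, C* ≈ 33.9, P* ≈ 2.42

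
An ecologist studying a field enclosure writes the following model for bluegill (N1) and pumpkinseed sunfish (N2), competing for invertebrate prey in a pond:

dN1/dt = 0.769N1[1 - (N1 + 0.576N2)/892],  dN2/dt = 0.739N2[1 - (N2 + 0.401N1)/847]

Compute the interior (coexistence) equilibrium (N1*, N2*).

N1* ≈ 526, N2* ≈ 636

Setting both brackets to zero gives the nullclines N1 + 0.576N2 = 892 and 0.401N1 + N2 = 847.
Substituting N2 = 847 - 0.401N1 into the first: N1(1 - 0.576·0.401) = 892 - 0.576·847.
So N1* = 404/0.769 = 526, and then N2* = 847 - 0.401·526 = 636.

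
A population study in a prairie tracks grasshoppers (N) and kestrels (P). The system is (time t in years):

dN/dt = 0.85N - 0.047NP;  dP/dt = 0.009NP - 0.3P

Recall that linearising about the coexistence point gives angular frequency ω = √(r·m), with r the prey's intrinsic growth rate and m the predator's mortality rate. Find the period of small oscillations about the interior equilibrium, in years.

T ≈ 12.4 years

Here r = 0.85 and m = 0.3, so r·m = 0.255.
ω = √0.255 = 0.505 per year, hence T = 2π/ω ≈ 12.4 years.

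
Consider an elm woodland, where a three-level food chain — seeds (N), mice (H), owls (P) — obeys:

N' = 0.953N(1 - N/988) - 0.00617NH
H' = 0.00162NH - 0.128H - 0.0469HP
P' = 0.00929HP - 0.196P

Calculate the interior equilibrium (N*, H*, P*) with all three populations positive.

From dP/dt = 0: 0.00929H* = 0.196, so H* = 21.1.
From dN/dt = 0: 0.953(1 - N*/988) = 0.00617·21.1, giving N* = 988·(1 - 0.137) = 853.
From dH/dt = 0: 0.00162·853 - 0.128 = 0.0469P*, so P* = 1.25/0.0469 = 26.7.

N* ≈ 853, H* ≈ 21.1, P* ≈ 26.7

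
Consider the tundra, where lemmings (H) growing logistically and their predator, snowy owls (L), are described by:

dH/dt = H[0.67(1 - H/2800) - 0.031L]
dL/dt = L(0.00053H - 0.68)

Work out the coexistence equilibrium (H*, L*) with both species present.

H* ≈ 1280, L* ≈ 11.7

From dL/dt = 0 with L > 0: 0.00053H* = 0.68, so H* = 1280.
Substitute into dH/dt = 0: 0.67(1 - 1280/2800) = 0.031L*.
The bracket is 0.542, giving L* = 0.363/0.031 = 11.7.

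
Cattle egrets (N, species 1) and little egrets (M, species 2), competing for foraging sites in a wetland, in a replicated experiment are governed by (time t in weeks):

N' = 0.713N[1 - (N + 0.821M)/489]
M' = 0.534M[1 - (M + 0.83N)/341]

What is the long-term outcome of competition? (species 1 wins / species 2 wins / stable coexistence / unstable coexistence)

species 1 excludes species 2

Compare the nullcline intercepts: K1/α12 = 489/0.821 = 596 > K2 = 341; K2/α21 = 341/0.83 = 411 < K1 = 489.
Since the inequalities point opposite ways, species 1 can invade but species 2 cannot.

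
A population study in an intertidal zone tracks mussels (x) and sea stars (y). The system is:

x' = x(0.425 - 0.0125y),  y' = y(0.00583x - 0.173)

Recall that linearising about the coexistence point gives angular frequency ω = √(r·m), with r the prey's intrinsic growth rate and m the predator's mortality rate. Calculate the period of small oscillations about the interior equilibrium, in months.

T ≈ 23.2 months

Here r = 0.425 and m = 0.173, so r·m = 0.0735.
ω = √0.0735 = 0.271 per month, hence T = 2π/ω ≈ 23.2 months.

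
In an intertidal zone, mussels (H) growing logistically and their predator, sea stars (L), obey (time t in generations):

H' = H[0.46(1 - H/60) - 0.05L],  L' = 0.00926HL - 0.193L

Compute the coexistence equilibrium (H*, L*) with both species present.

From dL/dt = 0 with L > 0: 0.00926H* = 0.193, so H* = 20.8.
Substitute into dH/dt = 0: 0.46(1 - 20.8/60) = 0.05L*.
The bracket is 0.653, giving L* = 0.3/0.05 = 6.

H* ≈ 20.8, L* ≈ 6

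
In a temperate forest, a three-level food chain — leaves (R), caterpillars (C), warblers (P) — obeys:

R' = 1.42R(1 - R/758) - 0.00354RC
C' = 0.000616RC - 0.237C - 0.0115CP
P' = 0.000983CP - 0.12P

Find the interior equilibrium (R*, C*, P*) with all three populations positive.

R* ≈ 527, C* ≈ 122, P* ≈ 7.64

From dP/dt = 0: 0.000983C* = 0.12, so C* = 122.
From dR/dt = 0: 1.42(1 - R*/758) = 0.00354·122, giving R* = 758·(1 - 0.304) = 527.
From dC/dt = 0: 0.000616·527 - 0.237 = 0.0115P*, so P* = 0.0878/0.0115 = 7.64.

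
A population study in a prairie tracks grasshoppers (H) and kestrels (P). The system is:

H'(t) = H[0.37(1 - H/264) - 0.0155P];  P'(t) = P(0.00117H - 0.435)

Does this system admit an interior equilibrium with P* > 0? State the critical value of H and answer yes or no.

The predator equation gives dP/dt > 0 only when H > 0.435/0.00117 = 372.
Without the predator, H → K = 264. Since 264 < 372, the predator cannot invade.

Threshold H = 372; K < 372, so no, the predator goes extinct.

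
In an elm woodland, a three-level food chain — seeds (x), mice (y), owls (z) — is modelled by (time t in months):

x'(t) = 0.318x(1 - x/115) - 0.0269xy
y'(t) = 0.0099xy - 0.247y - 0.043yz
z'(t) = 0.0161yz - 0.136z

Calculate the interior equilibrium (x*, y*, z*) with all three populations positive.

From dz/dt = 0: 0.0161y* = 0.136, so y* = 8.45.
From dx/dt = 0: 0.318(1 - x*/115) = 0.0269·8.45, giving x* = 115·(1 - 0.715) = 32.8.
From dy/dt = 0: 0.0099·32.8 - 0.247 = 0.043z*, so z* = 0.078/0.043 = 1.81.

x* ≈ 32.8, y* ≈ 8.45, z* ≈ 1.81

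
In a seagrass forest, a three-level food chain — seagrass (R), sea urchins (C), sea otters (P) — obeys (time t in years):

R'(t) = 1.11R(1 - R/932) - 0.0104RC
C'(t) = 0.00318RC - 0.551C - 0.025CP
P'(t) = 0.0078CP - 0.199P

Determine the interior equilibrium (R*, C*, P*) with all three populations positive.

From dP/dt = 0: 0.0078C* = 0.199, so C* = 25.5.
From dR/dt = 0: 1.11(1 - R*/932) = 0.0104·25.5, giving R* = 932·(1 - 0.239) = 709.
From dC/dt = 0: 0.00318·709 - 0.551 = 0.025P*, so P* = 1.7/0.025 = 68.2.

R* ≈ 709, C* ≈ 25.5, P* ≈ 68.2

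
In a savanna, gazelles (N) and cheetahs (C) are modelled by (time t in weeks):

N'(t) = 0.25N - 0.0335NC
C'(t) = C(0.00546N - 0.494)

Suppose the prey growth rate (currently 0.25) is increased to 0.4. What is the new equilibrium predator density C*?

C* ≈ 11.9

At the interior fixed point, setting dN/dt = 0 with N > 0 fixes C* = (prey growth rate)/(NC coefficient) — independent of the other coefficients.
With the change, C* = 0.4/0.0335 = 11.9; it rises from 7.46.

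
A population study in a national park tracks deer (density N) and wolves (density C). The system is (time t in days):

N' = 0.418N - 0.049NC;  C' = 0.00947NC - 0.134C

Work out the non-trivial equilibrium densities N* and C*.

N* ≈ 14.1, C* ≈ 8.53

Set dC/dt = 0 with C > 0: 0.00947N - 0.134 = 0, so N* = 0.134/0.00947 = 14.1.
Set dN/dt = 0 with N > 0: 0.418 - 0.049C = 0, so C* = 0.418/0.049 = 8.53.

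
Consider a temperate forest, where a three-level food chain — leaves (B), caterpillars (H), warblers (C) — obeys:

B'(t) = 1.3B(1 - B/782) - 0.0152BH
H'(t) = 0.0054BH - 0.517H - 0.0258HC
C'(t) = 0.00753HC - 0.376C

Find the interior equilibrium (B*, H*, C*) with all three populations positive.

B* ≈ 325, H* ≈ 49.9, C* ≈ 48.1

From dC/dt = 0: 0.00753H* = 0.376, so H* = 49.9.
From dB/dt = 0: 1.3(1 - B*/782) = 0.0152·49.9, giving B* = 782·(1 - 0.584) = 325.
From dH/dt = 0: 0.0054·325 - 0.517 = 0.0258C*, so C* = 1.24/0.0258 = 48.1.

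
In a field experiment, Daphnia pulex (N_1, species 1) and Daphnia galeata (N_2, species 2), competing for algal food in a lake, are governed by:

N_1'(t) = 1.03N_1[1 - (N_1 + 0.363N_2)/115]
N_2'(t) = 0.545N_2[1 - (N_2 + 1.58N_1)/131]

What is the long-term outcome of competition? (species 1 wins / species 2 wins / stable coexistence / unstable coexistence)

species 1 excludes species 2

Compare the nullcline intercepts: K1/α12 = 115/0.363 = 317 > K2 = 131; K2/α21 = 131/1.58 = 82.9 < K1 = 115.
Since the inequalities point opposite ways, species 1 can invade but species 2 cannot.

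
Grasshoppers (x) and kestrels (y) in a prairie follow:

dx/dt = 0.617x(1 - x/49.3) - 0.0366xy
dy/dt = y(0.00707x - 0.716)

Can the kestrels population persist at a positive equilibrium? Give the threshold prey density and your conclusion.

The predator equation gives dy/dt > 0 only when x > 0.716/0.00707 = 101.
Without the predator, x → K = 49.3. Since 49.3 < 101, the predator cannot invade.

Threshold x = 101; K < 101, so no, the predator goes extinct.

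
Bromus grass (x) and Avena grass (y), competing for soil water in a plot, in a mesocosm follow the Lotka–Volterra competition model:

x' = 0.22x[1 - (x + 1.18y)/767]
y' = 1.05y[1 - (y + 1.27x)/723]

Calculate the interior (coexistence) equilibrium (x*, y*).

x* ≈ 173, y* ≈ 504

Setting both brackets to zero gives the nullclines x + 1.18y = 767 and 1.27x + y = 723.
Substituting y = 723 - 1.27x into the first: x(1 - 1.18·1.27) = 767 - 1.18·723.
So x* = -86.1/-0.499 = 173, and then y* = 723 - 1.27·173 = 504.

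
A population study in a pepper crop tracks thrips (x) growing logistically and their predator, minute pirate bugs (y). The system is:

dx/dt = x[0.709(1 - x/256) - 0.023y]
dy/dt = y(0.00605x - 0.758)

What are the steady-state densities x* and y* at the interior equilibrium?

x* ≈ 125, y* ≈ 15.7

From dy/dt = 0 with y > 0: 0.00605x* = 0.758, so x* = 125.
Substitute into dx/dt = 0: 0.709(1 - 125/256) = 0.023y*.
The bracket is 0.511, giving y* = 0.362/0.023 = 15.7.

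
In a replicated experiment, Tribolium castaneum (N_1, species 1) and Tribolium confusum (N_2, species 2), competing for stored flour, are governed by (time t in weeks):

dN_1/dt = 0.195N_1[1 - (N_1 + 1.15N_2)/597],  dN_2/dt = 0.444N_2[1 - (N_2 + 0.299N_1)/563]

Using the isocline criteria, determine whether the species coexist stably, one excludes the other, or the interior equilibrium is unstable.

Compare the nullcline intercepts: K1/α12 = 597/1.15 = 519 < K2 = 563; K2/α21 = 563/0.299 = 1880 > K1 = 597.
Since the inequalities point opposite ways, species 2 can invade but species 1 cannot.

species 2 excludes species 1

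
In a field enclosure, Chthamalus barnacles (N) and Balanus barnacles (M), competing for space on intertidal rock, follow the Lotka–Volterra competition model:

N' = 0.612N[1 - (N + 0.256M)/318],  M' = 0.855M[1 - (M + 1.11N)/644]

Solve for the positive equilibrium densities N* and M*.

N* ≈ 214, M* ≈ 407

Setting both brackets to zero gives the nullclines N + 0.256M = 318 and 1.11N + M = 644.
Substituting M = 644 - 1.11N into the first: N(1 - 0.256·1.11) = 318 - 0.256·644.
So N* = 153/0.716 = 214, and then M* = 644 - 1.11·214 = 407.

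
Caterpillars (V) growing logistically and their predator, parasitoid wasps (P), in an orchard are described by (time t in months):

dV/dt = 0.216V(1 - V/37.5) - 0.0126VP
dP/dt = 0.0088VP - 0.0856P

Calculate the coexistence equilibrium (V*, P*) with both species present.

From dP/dt = 0 with P > 0: 0.0088V* = 0.0856, so V* = 9.73.
Substitute into dV/dt = 0: 0.216(1 - 9.73/37.5) = 0.0126P*.
The bracket is 0.741, giving P* = 0.16/0.0126 = 12.7.

V* ≈ 9.73, P* ≈ 12.7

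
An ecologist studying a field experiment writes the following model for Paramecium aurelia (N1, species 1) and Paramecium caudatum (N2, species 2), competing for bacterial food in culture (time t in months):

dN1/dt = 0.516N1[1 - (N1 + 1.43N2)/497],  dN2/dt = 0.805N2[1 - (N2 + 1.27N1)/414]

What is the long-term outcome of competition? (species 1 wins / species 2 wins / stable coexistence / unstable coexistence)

unstable coexistence (outcome depends on initial conditions)

Compare the nullcline intercepts: K1/α12 = 497/1.43 = 348 < K2 = 414; K2/α21 = 414/1.27 = 326 < K1 = 497.
Since both are reversed, neither can invade when rare; the interior point is a saddle.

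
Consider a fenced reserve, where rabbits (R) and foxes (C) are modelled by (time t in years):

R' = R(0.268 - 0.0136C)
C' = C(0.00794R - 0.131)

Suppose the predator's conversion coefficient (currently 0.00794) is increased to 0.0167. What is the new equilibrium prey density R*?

At the interior fixed point, setting dC/dt = 0 with C > 0 fixes R* = (predator death rate)/(RC coefficient) — independent of the other coefficients.
With the change, R* = 0.131/0.0167 = 7.84; it falls from 16.5.

R* ≈ 7.84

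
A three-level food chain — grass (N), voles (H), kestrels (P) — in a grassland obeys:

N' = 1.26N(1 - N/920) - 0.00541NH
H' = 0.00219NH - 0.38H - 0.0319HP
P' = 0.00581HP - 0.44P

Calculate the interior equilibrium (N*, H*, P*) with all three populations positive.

From dP/dt = 0: 0.00581H* = 0.44, so H* = 75.7.
From dN/dt = 0: 1.26(1 - N*/920) = 0.00541·75.7, giving N* = 920·(1 - 0.325) = 621.
From dH/dt = 0: 0.00219·621 - 0.38 = 0.0319P*, so P* = 0.98/0.0319 = 30.7.

N* ≈ 621, H* ≈ 75.7, P* ≈ 30.7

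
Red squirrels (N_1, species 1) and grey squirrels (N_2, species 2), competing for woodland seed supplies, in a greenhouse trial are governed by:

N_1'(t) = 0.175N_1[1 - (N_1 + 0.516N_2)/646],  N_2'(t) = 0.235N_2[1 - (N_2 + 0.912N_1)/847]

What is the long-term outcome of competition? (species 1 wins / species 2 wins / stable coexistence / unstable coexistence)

Compare the nullcline intercepts: K1/α12 = 646/0.516 = 1250 > K2 = 847; K2/α21 = 847/0.912 = 929 > K1 = 646.
Since both inequalities hold, each species can invade when rare, so the interior equilibrium is stable.

stable coexistence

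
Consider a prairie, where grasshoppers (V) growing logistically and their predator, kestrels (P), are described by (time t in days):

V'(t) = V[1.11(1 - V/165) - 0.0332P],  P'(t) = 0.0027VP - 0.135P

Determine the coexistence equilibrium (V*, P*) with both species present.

From dP/dt = 0 with P > 0: 0.0027V* = 0.135, so V* = 50.
Substitute into dV/dt = 0: 1.11(1 - 50/165) = 0.0332P*.
The bracket is 0.697, giving P* = 0.774/0.0332 = 23.3.

V* ≈ 50, P* ≈ 23.3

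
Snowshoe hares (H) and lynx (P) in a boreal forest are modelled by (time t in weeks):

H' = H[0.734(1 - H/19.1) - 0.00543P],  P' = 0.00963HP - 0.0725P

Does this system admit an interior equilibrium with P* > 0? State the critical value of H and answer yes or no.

Threshold H = 7.53; K > 7.53, so yes, the predator persists.

The predator equation gives dP/dt > 0 only when H > 0.0725/0.00963 = 7.53.
Without the predator, H → K = 19.1. Since 19.1 > 7.53, the predator can invade and persist.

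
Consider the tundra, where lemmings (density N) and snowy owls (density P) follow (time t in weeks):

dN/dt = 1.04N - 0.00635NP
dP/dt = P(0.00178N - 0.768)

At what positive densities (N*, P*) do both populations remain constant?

N* ≈ 431, P* ≈ 164

Set dP/dt = 0 with P > 0: 0.00178N - 0.768 = 0, so N* = 0.768/0.00178 = 431.
Set dN/dt = 0 with N > 0: 1.04 - 0.00635P = 0, so P* = 1.04/0.00635 = 164.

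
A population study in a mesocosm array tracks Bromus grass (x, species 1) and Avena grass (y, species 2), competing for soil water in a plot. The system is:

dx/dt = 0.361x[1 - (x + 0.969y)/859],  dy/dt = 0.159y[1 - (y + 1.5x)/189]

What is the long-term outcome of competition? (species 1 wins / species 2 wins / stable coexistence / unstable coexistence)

species 1 excludes species 2

Compare the nullcline intercepts: K1/α12 = 859/0.969 = 886 > K2 = 189; K2/α21 = 189/1.5 = 126 < K1 = 859.
Since the inequalities point opposite ways, species 1 can invade but species 2 cannot.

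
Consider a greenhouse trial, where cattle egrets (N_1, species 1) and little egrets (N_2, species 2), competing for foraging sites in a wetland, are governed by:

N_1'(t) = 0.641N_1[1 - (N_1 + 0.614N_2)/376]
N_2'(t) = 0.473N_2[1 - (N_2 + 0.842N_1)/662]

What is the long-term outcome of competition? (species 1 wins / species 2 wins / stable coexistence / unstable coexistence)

Compare the nullcline intercepts: K1/α12 = 376/0.614 = 612 < K2 = 662; K2/α21 = 662/0.842 = 786 > K1 = 376.
Since the inequalities point opposite ways, species 2 can invade but species 1 cannot.

species 2 excludes species 1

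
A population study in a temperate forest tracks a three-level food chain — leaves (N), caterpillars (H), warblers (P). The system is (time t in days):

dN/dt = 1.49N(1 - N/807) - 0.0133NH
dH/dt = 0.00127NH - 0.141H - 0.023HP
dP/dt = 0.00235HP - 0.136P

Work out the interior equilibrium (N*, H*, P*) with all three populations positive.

N* ≈ 390, H* ≈ 57.9, P* ≈ 15.4

From dP/dt = 0: 0.00235H* = 0.136, so H* = 57.9.
From dN/dt = 0: 1.49(1 - N*/807) = 0.0133·57.9, giving N* = 807·(1 - 0.517) = 390.
From dH/dt = 0: 0.00127·390 - 0.141 = 0.023P*, so P* = 0.354/0.023 = 15.4.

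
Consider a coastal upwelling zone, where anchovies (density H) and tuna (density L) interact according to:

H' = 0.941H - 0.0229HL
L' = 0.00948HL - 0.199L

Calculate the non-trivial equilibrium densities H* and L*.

Set dL/dt = 0 with L > 0: 0.00948H - 0.199 = 0, so H* = 0.199/0.00948 = 21.
Set dH/dt = 0 with H > 0: 0.941 - 0.0229L = 0, so L* = 0.941/0.0229 = 41.1.

H* ≈ 21, L* ≈ 41.1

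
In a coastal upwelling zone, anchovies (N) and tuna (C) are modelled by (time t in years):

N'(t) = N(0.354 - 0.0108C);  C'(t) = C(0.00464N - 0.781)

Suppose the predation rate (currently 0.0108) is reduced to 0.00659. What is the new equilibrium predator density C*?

At the interior fixed point, setting dN/dt = 0 with N > 0 fixes C* = (prey growth rate)/(NC coefficient) — independent of the other coefficients.
With the change, C* = 0.354/0.00659 = 53.7; it rises from 32.8.

C* ≈ 53.7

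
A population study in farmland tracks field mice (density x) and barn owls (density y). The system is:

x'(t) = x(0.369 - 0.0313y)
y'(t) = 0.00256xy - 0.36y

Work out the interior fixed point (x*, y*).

x* ≈ 141, y* ≈ 11.8

Set dy/dt = 0 with y > 0: 0.00256x - 0.36 = 0, so x* = 0.36/0.00256 = 141.
Set dx/dt = 0 with x > 0: 0.369 - 0.0313y = 0, so y* = 0.369/0.0313 = 11.8.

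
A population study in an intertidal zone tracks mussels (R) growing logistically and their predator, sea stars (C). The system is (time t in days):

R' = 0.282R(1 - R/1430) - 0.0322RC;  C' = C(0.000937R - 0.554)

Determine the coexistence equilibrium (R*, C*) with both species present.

R* ≈ 591, C* ≈ 5.14

From dC/dt = 0 with C > 0: 0.000937R* = 0.554, so R* = 591.
Substitute into dR/dt = 0: 0.282(1 - 591/1430) = 0.0322C*.
The bracket is 0.587, giving C* = 0.165/0.0322 = 5.14.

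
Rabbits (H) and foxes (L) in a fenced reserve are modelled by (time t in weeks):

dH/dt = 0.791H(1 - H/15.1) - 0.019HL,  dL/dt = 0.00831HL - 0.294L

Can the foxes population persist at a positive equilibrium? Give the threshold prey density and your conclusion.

Threshold H = 35.4; K < 35.4, so no, the predator goes extinct.

The predator equation gives dL/dt > 0 only when H > 0.294/0.00831 = 35.4.
Without the predator, H → K = 15.1. Since 15.1 < 35.4, the predator cannot invade.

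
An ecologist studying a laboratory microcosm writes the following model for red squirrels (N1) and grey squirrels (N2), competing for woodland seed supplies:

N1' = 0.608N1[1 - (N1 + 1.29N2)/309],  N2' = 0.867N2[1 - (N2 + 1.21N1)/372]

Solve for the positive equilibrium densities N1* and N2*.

Setting both brackets to zero gives the nullclines N1 + 1.29N2 = 309 and 1.21N1 + N2 = 372.
Substituting N2 = 372 - 1.21N1 into the first: N1(1 - 1.29·1.21) = 309 - 1.29·372.
So N1* = -171/-0.561 = 305, and then N2* = 372 - 1.21·305 = 3.37.

N1* ≈ 305, N2* ≈ 3.37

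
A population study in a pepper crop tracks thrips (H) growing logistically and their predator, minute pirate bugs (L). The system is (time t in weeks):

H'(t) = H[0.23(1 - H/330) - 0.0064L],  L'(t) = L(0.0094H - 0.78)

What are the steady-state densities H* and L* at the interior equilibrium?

H* ≈ 83, L* ≈ 26.9

From dL/dt = 0 with L > 0: 0.0094H* = 0.78, so H* = 83.
Substitute into dH/dt = 0: 0.23(1 - 83/330) = 0.0064L*.
The bracket is 0.749, giving L* = 0.172/0.0064 = 26.9.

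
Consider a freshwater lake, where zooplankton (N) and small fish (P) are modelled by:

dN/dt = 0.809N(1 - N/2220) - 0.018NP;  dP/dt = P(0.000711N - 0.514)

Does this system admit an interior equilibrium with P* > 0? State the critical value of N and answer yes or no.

Threshold N = 723; K > 723, so yes, the predator persists.

The predator equation gives dP/dt > 0 only when N > 0.514/0.000711 = 723.
Without the predator, N → K = 2220. Since 2220 > 723, the predator can invade and persist.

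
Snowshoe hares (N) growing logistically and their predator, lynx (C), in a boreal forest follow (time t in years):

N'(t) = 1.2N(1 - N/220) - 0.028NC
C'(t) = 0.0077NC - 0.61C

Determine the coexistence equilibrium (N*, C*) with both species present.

N* ≈ 79.2, C* ≈ 27.4

From dC/dt = 0 with C > 0: 0.0077N* = 0.61, so N* = 79.2.
Substitute into dN/dt = 0: 1.2(1 - 79.2/220) = 0.028C*.
The bracket is 0.64, giving C* = 0.768/0.028 = 27.4.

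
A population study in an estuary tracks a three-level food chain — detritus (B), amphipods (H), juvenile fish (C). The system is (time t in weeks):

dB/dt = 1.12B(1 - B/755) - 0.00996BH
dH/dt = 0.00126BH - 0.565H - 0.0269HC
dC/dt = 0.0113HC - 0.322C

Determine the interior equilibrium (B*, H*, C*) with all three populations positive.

B* ≈ 564, H* ≈ 28.5, C* ≈ 5.4

From dC/dt = 0: 0.0113H* = 0.322, so H* = 28.5.
From dB/dt = 0: 1.12(1 - B*/755) = 0.00996·28.5, giving B* = 755·(1 - 0.253) = 564.
From dH/dt = 0: 0.00126·564 - 0.565 = 0.0269C*, so C* = 0.145/0.0269 = 5.4.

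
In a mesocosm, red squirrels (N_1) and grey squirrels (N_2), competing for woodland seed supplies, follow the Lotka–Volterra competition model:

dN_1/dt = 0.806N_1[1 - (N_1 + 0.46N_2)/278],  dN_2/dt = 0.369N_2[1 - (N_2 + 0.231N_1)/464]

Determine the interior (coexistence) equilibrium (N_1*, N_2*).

N_1* ≈ 72.2, N_2* ≈ 447

Setting both brackets to zero gives the nullclines N_1 + 0.46N_2 = 278 and 0.231N_1 + N_2 = 464.
Substituting N_2 = 464 - 0.231N_1 into the first: N_1(1 - 0.46·0.231) = 278 - 0.46·464.
So N_1* = 64.6/0.894 = 72.2, and then N_2* = 464 - 0.231·72.2 = 447.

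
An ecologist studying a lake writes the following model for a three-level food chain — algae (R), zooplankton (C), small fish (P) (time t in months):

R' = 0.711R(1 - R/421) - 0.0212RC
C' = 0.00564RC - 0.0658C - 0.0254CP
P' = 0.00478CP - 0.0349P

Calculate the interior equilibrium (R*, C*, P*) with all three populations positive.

From dP/dt = 0: 0.00478C* = 0.0349, so C* = 7.3.
From dR/dt = 0: 0.711(1 - R*/421) = 0.0212·7.3, giving R* = 421·(1 - 0.218) = 329.
From dC/dt = 0: 0.00564·329 - 0.0658 = 0.0254P*, so P* = 1.79/0.0254 = 70.5.

R* ≈ 329, C* ≈ 7.3, P* ≈ 70.5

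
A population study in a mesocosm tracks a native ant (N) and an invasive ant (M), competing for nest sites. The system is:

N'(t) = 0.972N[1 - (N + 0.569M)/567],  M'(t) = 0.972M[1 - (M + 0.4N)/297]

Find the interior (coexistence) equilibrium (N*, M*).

N* ≈ 515, M* ≈ 90.9

Setting both brackets to zero gives the nullclines N + 0.569M = 567 and 0.4N + M = 297.
Substituting M = 297 - 0.4N into the first: N(1 - 0.569·0.4) = 567 - 0.569·297.
So N* = 398/0.772 = 515, and then M* = 297 - 0.4·515 = 90.9.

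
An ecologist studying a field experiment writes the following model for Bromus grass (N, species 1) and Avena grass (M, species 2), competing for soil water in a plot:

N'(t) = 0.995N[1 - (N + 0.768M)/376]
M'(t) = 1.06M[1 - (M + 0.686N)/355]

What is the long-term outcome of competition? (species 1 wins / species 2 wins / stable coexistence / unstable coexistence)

stable coexistence

Compare the nullcline intercepts: K1/α12 = 376/0.768 = 490 > K2 = 355; K2/α21 = 355/0.686 = 517 > K1 = 376.
Since both inequalities hold, each species can invade when rare, so the interior equilibrium is stable.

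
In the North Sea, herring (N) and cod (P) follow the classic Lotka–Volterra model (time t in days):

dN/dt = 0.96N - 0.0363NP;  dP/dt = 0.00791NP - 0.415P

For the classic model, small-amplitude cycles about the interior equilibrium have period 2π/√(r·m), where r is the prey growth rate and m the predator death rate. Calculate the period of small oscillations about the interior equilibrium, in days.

T ≈ 9.95 days

Here r = 0.96 and m = 0.415, so r·m = 0.398.
ω = √0.398 = 0.631 per day, hence T = 2π/ω ≈ 9.95 days.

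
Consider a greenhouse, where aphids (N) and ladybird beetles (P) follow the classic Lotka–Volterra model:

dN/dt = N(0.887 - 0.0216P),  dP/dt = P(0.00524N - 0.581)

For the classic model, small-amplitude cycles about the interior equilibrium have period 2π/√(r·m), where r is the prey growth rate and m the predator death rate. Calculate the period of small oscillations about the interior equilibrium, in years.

Here r = 0.887 and m = 0.581, so r·m = 0.515.
ω = √0.515 = 0.718 per year, hence T = 2π/ω ≈ 8.75 years.

T ≈ 8.75 years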